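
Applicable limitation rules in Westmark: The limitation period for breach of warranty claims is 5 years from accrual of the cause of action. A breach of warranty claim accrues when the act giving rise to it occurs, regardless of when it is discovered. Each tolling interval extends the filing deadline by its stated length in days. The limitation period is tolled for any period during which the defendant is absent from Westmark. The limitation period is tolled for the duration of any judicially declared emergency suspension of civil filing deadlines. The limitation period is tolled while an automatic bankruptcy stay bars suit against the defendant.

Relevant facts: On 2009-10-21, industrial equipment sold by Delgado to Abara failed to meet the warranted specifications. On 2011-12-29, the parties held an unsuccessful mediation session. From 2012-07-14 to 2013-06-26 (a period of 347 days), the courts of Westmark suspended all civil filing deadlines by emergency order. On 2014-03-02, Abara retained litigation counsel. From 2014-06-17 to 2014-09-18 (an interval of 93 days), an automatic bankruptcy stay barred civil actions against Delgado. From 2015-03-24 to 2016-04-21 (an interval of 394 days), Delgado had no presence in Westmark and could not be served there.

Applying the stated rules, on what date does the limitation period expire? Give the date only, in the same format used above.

The cause of action accrued on 2009-10-21, the date of the act.
5 years from 2009-10-21 is 2014-10-21.
Because the emergency suspension of filing deadlines ran from 2012-07-14 to 2013-06-26, the deadline is extended by 347 days to 2015-10-03.
The automatic bankruptcy stay from 2014-06-17 to 2014-09-18 tolled the period for 93 days, extending the deadline to 2016-01-04.
Because the defendant's absence from the jurisdiction ran from 2015-03-24 to 2016-04-21, the deadline is extended by 394 days to 2017-02-01.
Nothing else in the chronology tolls or restarts the period.

2017-02-01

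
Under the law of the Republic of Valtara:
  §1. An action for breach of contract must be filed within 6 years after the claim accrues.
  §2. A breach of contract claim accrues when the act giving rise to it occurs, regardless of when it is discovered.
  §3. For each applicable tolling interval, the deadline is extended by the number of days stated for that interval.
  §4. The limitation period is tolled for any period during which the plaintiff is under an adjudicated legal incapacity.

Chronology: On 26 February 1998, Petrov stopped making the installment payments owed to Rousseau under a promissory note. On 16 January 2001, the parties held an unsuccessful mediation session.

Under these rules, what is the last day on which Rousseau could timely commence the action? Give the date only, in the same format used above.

The claim accrued on 26 February 1998, the date of the act.
Adding the 6 years base period to 26 February 1998 gives a deadline of 26 February 2004, before any tolling.
None of the other events listed affects the running of the period under the stated rules.

26 February 2004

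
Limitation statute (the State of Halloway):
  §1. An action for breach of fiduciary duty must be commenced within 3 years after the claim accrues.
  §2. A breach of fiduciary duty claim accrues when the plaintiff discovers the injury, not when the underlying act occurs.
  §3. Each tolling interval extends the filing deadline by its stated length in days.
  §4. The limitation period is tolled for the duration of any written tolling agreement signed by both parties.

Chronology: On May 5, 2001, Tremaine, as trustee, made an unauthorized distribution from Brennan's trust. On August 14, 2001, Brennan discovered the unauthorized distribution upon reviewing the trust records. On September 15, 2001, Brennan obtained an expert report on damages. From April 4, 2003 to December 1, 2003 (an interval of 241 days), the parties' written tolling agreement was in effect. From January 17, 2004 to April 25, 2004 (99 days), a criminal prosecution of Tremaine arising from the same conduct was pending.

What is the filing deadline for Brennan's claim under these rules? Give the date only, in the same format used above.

April 12, 2005

Under the discovery rule, the claim accrued on August 14, 2001, when Brennan discovered the injury — not on the May 5, 2001 date of the underlying act.
Adding the 3 years base period to August 14, 2001 gives a deadline of August 14, 2004, before any tolling.
Because the written tolling agreement ran from April 4, 2003 to December 1, 2003, the deadline is extended by 241 days to April 12, 2005.
Although a criminal prosecution ran from January 17, 2004 to April 25, 2004, the stated rules do not make that a tolling event, so it is disregarded.
Nothing else in the chronology tolls or restarts the period.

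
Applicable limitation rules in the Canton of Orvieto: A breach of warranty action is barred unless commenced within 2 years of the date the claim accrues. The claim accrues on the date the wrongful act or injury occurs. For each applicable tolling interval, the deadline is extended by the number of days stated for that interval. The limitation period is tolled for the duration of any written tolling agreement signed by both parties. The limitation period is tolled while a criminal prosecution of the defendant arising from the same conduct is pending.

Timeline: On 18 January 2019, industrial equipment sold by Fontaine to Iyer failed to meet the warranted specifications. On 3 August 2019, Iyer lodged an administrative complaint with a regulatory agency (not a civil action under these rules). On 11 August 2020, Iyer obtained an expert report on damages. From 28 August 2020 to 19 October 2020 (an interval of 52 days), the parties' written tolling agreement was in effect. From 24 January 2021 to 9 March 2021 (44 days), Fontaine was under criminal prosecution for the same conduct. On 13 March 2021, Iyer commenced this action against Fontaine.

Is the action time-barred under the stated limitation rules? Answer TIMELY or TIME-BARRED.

TIMELY

The claim accrued on 18 January 2019, when the wrongful act occurred.
2 years from 18 January 2019 is 18 January 2021.
The period was tolled for 52 days by the written tolling agreement (28 August 2020 to 19 October 2020), pushing the deadline to 11 March 2021.
The pending criminal prosecution from 24 January 2021 to 9 March 2021 tolled the period for 44 days, extending the deadline to 24 April 2021.
Nothing else in the chronology tolls or restarts the period.
The 13 March 2021 filing precedes the 24 April 2021 deadline; the claim is timely.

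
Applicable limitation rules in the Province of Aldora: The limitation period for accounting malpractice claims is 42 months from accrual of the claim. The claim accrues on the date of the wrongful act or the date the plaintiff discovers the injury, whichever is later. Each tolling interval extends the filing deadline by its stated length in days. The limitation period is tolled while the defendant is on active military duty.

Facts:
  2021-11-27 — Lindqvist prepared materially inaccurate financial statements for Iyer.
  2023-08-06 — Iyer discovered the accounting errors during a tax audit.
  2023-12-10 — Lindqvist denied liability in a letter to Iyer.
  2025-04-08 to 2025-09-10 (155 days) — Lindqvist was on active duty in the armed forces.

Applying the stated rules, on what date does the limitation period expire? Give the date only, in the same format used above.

2027-07-11

The claim accrued on 2023-08-06 — the later of the 2021-11-27 act and the 2023-08-06 discovery.
42 months from 2023-08-06 is 2027-02-06.
The period was tolled for 155 days by the defendant's active military service (2025-04-08 to 2025-09-10), pushing the deadline to 2027-07-11.
The other events in the timeline have no effect on the limitation period under the stated rules.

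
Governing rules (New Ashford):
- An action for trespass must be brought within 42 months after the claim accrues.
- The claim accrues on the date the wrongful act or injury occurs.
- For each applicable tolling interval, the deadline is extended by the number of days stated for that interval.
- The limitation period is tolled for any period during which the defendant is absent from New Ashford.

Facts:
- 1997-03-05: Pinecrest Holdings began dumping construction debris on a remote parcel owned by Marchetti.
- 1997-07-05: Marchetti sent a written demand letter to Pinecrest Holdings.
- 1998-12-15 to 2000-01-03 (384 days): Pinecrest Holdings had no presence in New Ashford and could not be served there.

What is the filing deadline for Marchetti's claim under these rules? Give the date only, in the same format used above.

The claim accrued on 1997-03-05, when the wrongful act occurred.
Adding the 42 months base period to 1997-03-05 gives a deadline of 2000-09-05, before any tolling.
The period was tolled for 384 days by the defendant's absence from the jurisdiction (1998-12-15 to 2000-01-03), pushing the deadline to 2001-09-24.
Nothing else in the chronology tolls or restarts the period.

2001-09-24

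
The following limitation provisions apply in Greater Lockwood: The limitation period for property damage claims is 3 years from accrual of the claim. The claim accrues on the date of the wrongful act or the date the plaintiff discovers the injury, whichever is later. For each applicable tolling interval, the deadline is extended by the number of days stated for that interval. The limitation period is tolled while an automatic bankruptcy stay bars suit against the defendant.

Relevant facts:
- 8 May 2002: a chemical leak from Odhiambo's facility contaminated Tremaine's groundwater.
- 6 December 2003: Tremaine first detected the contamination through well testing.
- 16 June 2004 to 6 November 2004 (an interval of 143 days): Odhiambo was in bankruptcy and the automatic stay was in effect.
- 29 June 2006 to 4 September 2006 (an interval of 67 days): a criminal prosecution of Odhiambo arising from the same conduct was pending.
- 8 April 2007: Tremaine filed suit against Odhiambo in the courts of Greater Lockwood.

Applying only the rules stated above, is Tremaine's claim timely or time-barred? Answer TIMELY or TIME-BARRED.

TIMELY

The claim accrued on 6 December 2003 — the later of the 8 May 2002 act and the 6 December 2003 discovery.
Adding the 3 years base period to 6 December 2003 gives a deadline of 6 December 2006, before any tolling.
Because the automatic bankruptcy stay ran from 16 June 2004 to 6 November 2004, the deadline is extended by 143 days to 28 April 2007.
Although a criminal prosecution ran from 29 June 2006 to 4 September 2006, the stated rules do not make that a tolling event, so it is disregarded.
Filing on 8 April 2007 beat the 28 April 2007 deadline — the action is timely.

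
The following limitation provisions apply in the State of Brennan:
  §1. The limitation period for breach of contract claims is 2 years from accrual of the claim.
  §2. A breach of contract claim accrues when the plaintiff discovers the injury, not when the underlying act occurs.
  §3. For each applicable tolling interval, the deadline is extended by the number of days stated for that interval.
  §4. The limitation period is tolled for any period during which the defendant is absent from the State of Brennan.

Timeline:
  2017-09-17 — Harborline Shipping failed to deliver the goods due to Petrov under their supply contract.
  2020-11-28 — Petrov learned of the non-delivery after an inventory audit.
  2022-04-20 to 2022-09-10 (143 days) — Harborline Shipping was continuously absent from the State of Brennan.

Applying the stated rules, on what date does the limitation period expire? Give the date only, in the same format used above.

2023-04-20

Accrual is tied to discovery, so the period began on 2020-11-28 rather than on 2017-09-17 when the act occurred.
The untolled deadline — 2 years after 2020-11-28 — is 2022-11-28.
The period was tolled for 143 days by the defendant's absence from the jurisdiction (2022-04-20 to 2022-09-10), pushing the deadline to 2023-04-20.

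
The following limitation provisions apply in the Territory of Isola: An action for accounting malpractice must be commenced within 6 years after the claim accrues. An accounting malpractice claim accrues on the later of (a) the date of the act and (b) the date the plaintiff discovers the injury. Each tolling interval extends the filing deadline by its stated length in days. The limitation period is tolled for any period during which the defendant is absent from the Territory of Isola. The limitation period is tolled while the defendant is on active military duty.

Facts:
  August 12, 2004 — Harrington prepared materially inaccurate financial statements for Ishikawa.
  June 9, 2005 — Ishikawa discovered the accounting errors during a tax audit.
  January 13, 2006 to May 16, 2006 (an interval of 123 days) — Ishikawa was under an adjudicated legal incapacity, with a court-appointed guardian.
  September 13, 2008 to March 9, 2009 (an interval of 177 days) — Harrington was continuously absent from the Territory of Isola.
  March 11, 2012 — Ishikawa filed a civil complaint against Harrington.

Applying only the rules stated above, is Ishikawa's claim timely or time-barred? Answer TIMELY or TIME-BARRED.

TIME-BARRED

The claim accrued on June 9, 2005 — the later of the August 12, 2004 act and the June 9, 2005 discovery.
Adding the 6 years base period to June 9, 2005 gives a deadline of June 9, 2011, before any tolling.
The defendant's absence from the jurisdiction from September 13, 2008 to March 9, 2009 tolled the period for 177 days, extending the deadline to December 3, 2011.
Although the plaintiff's incapacity ran from January 13, 2006 to May 16, 2006, the stated rules do not make that a tolling event, so it is disregarded.
Ishikawa filed on March 11, 2012, after the December 3, 2011 deadline, so the action is time-barred.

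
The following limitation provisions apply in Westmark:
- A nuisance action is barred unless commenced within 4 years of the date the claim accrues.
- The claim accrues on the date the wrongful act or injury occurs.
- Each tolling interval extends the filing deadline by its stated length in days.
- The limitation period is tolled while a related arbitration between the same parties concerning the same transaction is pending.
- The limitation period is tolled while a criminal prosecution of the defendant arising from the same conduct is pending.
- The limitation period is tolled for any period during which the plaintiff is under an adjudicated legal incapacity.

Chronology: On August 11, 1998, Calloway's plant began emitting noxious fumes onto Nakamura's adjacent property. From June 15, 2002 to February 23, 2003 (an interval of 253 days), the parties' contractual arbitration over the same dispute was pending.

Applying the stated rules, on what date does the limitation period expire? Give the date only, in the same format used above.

The limitation period began to run on August 11, 1998.
4 years from August 11, 1998 is August 11, 2002.
Because the pending related arbitration ran from June 15, 2002 to February 23, 2003, the deadline is extended by 253 days to April 21, 2003.

April 21, 2003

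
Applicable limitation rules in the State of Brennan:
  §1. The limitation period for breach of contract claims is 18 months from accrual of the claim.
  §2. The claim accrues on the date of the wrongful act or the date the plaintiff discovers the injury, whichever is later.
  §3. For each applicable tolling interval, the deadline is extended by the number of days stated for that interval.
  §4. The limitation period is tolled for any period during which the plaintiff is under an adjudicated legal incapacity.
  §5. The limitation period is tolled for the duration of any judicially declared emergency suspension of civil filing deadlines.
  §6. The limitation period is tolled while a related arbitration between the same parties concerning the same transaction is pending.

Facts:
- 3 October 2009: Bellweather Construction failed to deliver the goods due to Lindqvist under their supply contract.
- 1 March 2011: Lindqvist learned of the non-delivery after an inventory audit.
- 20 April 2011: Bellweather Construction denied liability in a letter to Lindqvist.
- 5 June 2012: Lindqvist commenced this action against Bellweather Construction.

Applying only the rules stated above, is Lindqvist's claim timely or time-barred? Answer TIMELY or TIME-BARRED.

The claim accrued on 1 March 2011 — the later of the 3 October 2009 act and the 1 March 2011 discovery.
Adding the 18 months base period to 1 March 2011 gives a deadline of 1 September 2012, before any tolling.
None of the other events listed affects the running of the period under the stated rules.
The 5 June 2012 filing precedes the 1 September 2012 deadline; the claim is timely.

TIMELY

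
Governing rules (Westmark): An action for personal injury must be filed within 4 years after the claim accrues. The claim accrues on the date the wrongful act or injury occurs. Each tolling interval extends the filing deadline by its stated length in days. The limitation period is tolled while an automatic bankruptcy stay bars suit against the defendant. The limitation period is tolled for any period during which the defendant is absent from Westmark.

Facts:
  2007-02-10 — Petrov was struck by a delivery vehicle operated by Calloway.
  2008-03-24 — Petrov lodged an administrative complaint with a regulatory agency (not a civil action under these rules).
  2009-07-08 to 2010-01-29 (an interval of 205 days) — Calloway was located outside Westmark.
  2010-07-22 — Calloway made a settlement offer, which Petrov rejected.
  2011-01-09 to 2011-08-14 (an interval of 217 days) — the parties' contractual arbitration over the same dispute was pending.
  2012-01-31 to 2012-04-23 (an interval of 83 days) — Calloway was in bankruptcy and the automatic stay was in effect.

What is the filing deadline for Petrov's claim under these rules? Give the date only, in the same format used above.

The claim accrued on 2007-02-10, the date of the act.
The untolled deadline — 4 years after 2007-02-10 — is 2011-02-10.
The period was tolled for 205 days by the defendant's absence from the jurisdiction (2009-07-08 to 2010-01-29), pushing the deadline to 2011-09-03.
The automatic bankruptcy stay from 2012-01-31 to 2012-04-23 began after the period had already run on 2011-09-03, so it has no tolling effect.
No stated provision tolls the period for a pending arbitration, so the interval from 2011-01-09 to 2011-08-14 has no effect on the deadline.
Nothing else in the chronology tolls or restarts the period.

2011-09-03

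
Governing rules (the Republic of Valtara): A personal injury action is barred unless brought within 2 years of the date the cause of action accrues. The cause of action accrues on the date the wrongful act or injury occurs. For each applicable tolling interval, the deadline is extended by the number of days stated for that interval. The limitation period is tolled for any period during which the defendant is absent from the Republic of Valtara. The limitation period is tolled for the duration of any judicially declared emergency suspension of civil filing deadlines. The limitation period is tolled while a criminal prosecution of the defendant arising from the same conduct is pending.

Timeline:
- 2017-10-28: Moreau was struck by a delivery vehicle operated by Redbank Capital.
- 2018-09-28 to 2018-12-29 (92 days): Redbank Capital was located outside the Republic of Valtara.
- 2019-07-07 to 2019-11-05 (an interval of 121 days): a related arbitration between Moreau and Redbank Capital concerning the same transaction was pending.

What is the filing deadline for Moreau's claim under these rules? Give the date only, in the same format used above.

The limitation period began to run on 2017-10-28.
2 years from 2017-10-28 is 2019-10-28.
The period was tolled for 92 days by the defendant's absence from the jurisdiction (2018-09-28 to 2018-12-29), pushing the deadline to 2020-01-28.
No stated provision tolls the period for a pending arbitration, so the interval from 2019-07-07 to 2019-11-05 has no effect on the deadline.

2020-01-28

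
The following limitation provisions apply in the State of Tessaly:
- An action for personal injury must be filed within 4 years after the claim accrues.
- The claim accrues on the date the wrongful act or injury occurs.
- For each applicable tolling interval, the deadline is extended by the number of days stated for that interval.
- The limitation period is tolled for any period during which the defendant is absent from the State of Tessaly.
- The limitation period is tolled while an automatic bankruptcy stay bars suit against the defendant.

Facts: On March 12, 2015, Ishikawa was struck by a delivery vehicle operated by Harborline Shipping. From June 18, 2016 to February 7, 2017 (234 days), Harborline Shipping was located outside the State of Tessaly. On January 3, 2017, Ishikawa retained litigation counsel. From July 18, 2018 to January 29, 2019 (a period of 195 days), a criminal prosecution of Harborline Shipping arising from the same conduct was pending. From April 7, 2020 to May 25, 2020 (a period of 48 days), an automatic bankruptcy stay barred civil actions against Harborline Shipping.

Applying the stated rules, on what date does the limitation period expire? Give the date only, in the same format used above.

The limitation period began to run on March 12, 2015.
Adding the 4 years base period to March 12, 2015 gives a deadline of March 12, 2019, before any tolling.
The defendant's absence from the jurisdiction from June 18, 2016 to February 7, 2017 tolled the period for 234 days, extending the deadline to November 1, 2019.
The automatic bankruptcy stay starting April 7, 2020 came too late — the period had run on November 1, 2019 — and so does not extend the deadline.
Although a criminal prosecution ran from July 18, 2018 to January 29, 2019, the stated rules do not make that a tolling event, so it is disregarded.
Nothing else in the chronology tolls or restarts the period.

November 1, 2019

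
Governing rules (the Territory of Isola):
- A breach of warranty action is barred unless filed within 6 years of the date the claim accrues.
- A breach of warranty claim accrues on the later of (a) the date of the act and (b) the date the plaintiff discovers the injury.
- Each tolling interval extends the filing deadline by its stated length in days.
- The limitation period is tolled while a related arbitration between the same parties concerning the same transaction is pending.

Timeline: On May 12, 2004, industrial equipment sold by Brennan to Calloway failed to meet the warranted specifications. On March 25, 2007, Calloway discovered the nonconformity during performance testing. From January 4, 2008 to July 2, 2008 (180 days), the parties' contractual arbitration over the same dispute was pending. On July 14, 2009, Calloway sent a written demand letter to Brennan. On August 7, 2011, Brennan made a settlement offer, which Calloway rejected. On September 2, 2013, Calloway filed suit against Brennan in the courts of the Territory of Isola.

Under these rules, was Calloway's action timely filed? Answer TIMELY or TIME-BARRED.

TIMELY

Taking the later of the act (May 12, 2004) and discovery (March 25, 2007), the claim accrued on March 25, 2007.
The untolled deadline — 6 years after March 25, 2007 — is March 25, 2013.
Because the pending related arbitration ran from January 4, 2008 to July 2, 2008, the deadline is extended by 180 days to September 21, 2013.
Nothing else in the chronology tolls or restarts the period.
The September 2, 2013 filing precedes the September 21, 2013 deadline; the claim is timely.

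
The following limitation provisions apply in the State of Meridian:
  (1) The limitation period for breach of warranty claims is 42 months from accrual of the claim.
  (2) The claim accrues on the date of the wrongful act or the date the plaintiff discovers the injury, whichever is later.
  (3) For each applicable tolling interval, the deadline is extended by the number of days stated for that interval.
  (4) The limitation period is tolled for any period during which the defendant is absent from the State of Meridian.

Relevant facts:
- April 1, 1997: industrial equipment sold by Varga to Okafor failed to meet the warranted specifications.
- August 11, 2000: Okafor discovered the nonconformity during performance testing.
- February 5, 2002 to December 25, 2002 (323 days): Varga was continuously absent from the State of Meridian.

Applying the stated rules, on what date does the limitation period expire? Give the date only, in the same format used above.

December 30, 2004

Taking the later of the act (April 1, 1997) and discovery (August 11, 2000), the claim accrued on August 11, 2000.
Adding the 42 months base period to August 11, 2000 gives a deadline of February 11, 2004, before any tolling.
The period was tolled for 323 days by the defendant's absence from the jurisdiction (February 5, 2002 to December 25, 2002), pushing the deadline to December 30, 2004.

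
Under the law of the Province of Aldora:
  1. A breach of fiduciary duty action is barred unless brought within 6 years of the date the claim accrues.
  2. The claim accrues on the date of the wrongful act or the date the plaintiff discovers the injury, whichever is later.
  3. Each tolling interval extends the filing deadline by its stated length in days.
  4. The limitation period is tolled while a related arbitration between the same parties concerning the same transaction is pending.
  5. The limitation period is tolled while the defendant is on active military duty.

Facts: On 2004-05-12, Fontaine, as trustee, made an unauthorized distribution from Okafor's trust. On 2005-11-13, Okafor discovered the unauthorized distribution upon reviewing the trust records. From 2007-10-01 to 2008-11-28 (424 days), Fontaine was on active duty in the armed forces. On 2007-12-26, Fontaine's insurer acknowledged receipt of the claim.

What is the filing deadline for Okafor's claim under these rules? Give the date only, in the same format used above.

Taking the later of the act (2004-05-12) and discovery (2005-11-13), the claim accrued on 2005-11-13.
6 years from 2005-11-13 is 2011-11-13.
Because the defendant's active military service ran from 2007-10-01 to 2008-11-28, the deadline is extended by 424 days to 2013-01-10.
The other events in the timeline have no effect on the limitation period under the stated rules.

2013-01-10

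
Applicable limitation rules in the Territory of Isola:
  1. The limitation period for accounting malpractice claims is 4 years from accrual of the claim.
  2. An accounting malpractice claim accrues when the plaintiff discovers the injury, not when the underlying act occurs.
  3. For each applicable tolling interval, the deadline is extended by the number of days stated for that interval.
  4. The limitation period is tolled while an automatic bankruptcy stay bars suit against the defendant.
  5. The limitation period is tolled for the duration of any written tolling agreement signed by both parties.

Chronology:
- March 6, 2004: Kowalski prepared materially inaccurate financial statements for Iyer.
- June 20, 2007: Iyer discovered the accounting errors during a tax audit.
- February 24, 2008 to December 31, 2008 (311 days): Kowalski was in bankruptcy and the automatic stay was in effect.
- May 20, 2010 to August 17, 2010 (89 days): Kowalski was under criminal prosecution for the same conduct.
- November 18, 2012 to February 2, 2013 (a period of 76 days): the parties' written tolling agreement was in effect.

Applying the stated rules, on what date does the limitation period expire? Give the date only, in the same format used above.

April 26, 2012

The claim did not accrue until Iyer discovered the injury on June 20, 2007; the March 6, 2004 act date does not start the clock under the stated rule.
Adding the 4 years base period to June 20, 2007 gives a deadline of June 20, 2011, before any tolling.
Because the automatic bankruptcy stay ran from February 24, 2008 to December 31, 2008, the deadline is extended by 311 days to April 26, 2012.
The written tolling agreement starting November 18, 2012 came too late — the period had run on April 26, 2012 — and so does not extend the deadline.
No stated provision tolls the period for a criminal prosecution, so the interval from May 20, 2010 to August 17, 2010 has no effect on the deadline.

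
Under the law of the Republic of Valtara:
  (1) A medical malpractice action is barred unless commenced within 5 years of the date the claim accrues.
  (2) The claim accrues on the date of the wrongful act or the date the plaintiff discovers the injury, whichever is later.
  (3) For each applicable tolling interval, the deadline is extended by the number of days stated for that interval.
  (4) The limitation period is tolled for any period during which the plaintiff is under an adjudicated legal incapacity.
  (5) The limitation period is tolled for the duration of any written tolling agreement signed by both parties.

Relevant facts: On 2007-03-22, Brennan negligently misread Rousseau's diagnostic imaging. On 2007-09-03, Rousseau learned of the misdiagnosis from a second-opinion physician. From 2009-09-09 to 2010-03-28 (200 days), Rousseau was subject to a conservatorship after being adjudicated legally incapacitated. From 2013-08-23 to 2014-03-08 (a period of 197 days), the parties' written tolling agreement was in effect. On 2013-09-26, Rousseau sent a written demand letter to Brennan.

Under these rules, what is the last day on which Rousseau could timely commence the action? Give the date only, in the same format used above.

2013-03-22

Because discovery on 2007-09-03 post-dates the 2007-03-22 act, accrual under the later-of rule falls on 2007-09-03.
5 years from 2007-09-03 is 2012-09-03.
Because the plaintiff's legal incapacity ran from 2009-09-09 to 2010-03-28, the deadline is extended by 200 days to 2013-03-22.
By the time the written tolling agreement began on 2013-08-23, the limitation period had already expired on 2013-03-22; that interval cannot revive it.
Nothing else in the chronology tolls or restarts the period.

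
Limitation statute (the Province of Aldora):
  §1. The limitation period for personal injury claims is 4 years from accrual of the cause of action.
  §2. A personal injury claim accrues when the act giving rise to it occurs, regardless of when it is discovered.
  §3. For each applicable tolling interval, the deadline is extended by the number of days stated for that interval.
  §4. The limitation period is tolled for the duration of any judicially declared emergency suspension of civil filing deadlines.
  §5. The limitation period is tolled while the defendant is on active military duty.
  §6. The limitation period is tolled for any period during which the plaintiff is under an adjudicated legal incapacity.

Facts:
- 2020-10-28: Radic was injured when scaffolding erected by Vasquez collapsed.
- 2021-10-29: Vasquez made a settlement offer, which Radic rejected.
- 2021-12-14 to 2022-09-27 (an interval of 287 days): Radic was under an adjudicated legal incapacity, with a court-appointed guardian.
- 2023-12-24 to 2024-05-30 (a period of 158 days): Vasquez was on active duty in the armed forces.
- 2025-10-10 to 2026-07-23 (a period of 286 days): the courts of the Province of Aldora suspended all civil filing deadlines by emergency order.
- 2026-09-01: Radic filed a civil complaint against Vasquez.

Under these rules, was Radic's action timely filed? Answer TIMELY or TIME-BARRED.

The claim accrued on 2020-10-28, when the wrongful act occurred.
Adding the 4 years base period to 2020-10-28 gives a deadline of 2024-10-28, before any tolling.
The plaintiff's legal incapacity from 2021-12-14 to 2022-09-27 tolled the period for 287 days, extending the deadline to 2025-08-11.
The period was tolled for 158 days by the defendant's active military service (2023-12-24 to 2024-05-30), pushing the deadline to 2026-01-16.
The emergency suspension of filing deadlines from 2025-10-10 to 2026-07-23 tolled the period for 286 days, extending the deadline to 2026-10-29.
None of the other events listed affects the running of the period under the stated rules.
Filing on 2026-09-01 beat the 2026-10-29 deadline — the action is timely.

TIMELY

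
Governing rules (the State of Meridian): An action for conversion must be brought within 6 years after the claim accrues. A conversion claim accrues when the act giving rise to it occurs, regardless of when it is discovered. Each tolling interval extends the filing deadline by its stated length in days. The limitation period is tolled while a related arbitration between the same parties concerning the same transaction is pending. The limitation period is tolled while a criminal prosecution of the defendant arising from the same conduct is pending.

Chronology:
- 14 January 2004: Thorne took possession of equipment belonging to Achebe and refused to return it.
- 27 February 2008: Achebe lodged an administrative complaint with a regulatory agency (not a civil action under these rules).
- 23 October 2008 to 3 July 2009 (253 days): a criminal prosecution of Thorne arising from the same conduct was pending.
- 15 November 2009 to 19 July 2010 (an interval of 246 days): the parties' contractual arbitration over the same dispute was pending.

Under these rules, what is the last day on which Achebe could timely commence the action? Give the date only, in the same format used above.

The claim accrued on 14 January 2004, the date of the act.
Adding the 6 years base period to 14 January 2004 gives a deadline of 14 January 2010, before any tolling.
The period was tolled for 253 days by the pending criminal prosecution (23 October 2008 to 3 July 2009), pushing the deadline to 24 September 2010.
Because the pending related arbitration ran from 15 November 2009 to 19 July 2010, the deadline is extended by 246 days to 28 May 2011.
None of the other events listed affects the running of the period under the stated rules.

28 May 2011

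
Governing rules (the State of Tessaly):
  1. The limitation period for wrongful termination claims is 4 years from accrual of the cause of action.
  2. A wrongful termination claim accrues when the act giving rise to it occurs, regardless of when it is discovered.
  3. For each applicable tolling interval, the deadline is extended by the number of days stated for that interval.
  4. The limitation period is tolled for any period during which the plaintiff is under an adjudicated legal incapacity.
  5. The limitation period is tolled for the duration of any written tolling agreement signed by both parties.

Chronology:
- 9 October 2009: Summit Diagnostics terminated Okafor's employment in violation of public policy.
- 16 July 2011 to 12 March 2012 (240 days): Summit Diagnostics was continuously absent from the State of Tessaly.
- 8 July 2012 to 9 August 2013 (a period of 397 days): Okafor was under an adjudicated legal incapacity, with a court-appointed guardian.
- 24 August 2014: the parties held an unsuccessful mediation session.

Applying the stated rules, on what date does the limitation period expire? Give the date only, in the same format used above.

10 November 2014

The limitation period began to run on 9 October 2009.
Adding the 4 years base period to 9 October 2009 gives a deadline of 9 October 2013, before any tolling.
The period was tolled for 397 days by the plaintiff's legal incapacity (8 July 2012 to 9 August 2013), pushing the deadline to 10 November 2014.
No stated provision tolls the period for the defendant's absence, so the interval from 16 July 2011 to 12 March 2012 has no effect on the deadline.
The other events in the timeline have no effect on the limitation period under the stated rules.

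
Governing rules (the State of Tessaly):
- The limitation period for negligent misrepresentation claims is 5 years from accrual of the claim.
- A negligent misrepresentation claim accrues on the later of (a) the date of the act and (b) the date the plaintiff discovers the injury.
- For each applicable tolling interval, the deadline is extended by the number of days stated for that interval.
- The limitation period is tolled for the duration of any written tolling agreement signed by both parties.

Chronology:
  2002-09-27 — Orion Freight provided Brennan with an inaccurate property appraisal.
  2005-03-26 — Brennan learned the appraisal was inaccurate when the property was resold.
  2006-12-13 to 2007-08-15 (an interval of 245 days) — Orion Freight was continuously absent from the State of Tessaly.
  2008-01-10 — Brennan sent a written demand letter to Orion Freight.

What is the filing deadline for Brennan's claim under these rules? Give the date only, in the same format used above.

2010-03-26

The claim accrued on 2005-03-26 — the later of the 2002-09-27 act and the 2005-03-26 discovery.
Adding the 5 years base period to 2005-03-26 gives a deadline of 2010-03-26, before any tolling.
The defendant's absence from the jurisdiction from 2006-12-13 to 2007-08-15 does not toll the period, because no stated rule makes the defendant's absence a tolling event.
The other events in the timeline have no effect on the limitation period under the stated rules.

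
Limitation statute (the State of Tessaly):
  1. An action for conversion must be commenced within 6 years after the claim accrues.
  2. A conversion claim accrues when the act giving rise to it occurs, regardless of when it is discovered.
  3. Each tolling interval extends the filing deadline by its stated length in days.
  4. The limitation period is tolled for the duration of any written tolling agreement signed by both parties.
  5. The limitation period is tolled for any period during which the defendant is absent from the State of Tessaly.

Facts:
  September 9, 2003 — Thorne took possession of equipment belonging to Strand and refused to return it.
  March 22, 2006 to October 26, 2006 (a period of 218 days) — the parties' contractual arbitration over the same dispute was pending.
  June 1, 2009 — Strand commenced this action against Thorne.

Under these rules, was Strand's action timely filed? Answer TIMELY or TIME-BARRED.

TIMELY

The claim accrued on September 9, 2003, the date of the act.
6 years from September 9, 2003 is September 9, 2009.
The pending related arbitration from March 22, 2006 to October 26, 2006 does not toll the period, because no stated rule makes a pending arbitration a tolling event.
Strand filed on June 1, 2009, before the September 9, 2009 deadline, so the action is timely.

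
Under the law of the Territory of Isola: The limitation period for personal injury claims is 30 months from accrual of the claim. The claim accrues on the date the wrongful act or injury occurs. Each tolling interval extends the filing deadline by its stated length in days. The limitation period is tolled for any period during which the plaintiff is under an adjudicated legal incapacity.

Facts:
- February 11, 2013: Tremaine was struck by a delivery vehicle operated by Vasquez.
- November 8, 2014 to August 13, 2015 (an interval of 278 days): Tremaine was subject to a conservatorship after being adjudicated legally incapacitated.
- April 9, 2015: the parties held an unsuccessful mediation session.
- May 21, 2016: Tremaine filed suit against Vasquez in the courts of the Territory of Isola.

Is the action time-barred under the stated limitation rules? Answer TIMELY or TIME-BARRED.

The claim accrued on February 11, 2013, the date of the act.
Adding the 30 months base period to February 11, 2013 gives a deadline of August 11, 2015, before any tolling.
The period was tolled for 278 days by the plaintiff's legal incapacity (November 8, 2014 to August 13, 2015), pushing the deadline to May 15, 2016.
Nothing else in the chronology tolls or restarts the period.
Filing on May 21, 2016 missed the May 15, 2016 deadline — the action is time-barred.

TIME-BARRED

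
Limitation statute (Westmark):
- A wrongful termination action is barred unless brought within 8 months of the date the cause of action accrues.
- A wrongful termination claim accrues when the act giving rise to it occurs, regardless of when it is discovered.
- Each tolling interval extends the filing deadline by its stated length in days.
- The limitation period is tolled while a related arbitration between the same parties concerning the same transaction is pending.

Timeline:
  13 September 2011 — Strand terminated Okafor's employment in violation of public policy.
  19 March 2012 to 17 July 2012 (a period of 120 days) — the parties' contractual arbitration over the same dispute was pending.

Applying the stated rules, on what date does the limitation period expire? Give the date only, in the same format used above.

The claim accrued on 13 September 2011, when the wrongful act occurred.
The untolled deadline — 8 months after 13 September 2011 — is 13 May 2012.
The period was tolled for 120 days by the pending related arbitration (19 March 2012 to 17 July 2012), pushing the deadline to 10 September 2012.

10 September 2012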